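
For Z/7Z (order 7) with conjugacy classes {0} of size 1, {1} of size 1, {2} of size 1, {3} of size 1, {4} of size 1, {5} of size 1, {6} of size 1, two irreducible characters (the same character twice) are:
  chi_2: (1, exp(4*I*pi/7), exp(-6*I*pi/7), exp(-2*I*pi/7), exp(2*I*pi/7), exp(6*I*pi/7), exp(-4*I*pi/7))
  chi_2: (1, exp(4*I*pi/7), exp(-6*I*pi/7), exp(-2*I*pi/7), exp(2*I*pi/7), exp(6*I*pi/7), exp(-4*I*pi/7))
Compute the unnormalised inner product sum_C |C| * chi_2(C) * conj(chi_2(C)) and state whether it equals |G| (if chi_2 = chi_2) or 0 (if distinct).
Sum = 7 = |G| = 7; so <chi_2, chi_2> = 1 (norm-1 confirms irreducibility).

Reasoning: Compute term by term over conjugacy classes (|C| * chi_2(C) * conj(chi_2(C))):
  1*(1)*conj(1) + 1*(exp(4*I*pi/7))*conj(exp(4*I*pi/7)) + 1*(exp(-6*I*pi/7))*conj(exp(-6*I*pi/7)) + 1*(exp(-2*I*pi/7))*conj(exp(-2*I*pi/7)) + 1*(exp(2*I*pi/7))*conj(exp(2*I*pi/7)) + 1*(exp(6*I*pi/7))*conj(exp(6*I*pi/7)) + 1*(exp(-4*I*pi/7))*conj(exp(-4*I*pi/7))
  = (1) + (1) + (1) + (1) + (1) + (1) + (1)
  = 7.
(Exp terms are combined using exp(i*s)*conj(exp(i*t)) = exp(i*(s-t)), and sums of them are collapsed using the identity that for every m > 1 the m distinct m-th roots of unity sum to 0, e.g. 1 + exp(2*I*pi/3) + exp(-2*I*pi/3) = 0.)
Dividing by |G| = 7 gives 7/7 = 1, matching the row-orthogonality relation <chi_2, chi_2> = [chi_2 = chi_2].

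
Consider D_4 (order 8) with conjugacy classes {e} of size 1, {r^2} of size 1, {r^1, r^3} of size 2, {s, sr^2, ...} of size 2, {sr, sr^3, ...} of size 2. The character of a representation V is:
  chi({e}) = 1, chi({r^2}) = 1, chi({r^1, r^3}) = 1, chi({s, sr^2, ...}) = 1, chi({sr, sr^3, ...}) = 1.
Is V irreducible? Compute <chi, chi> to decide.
Irreducible: <chi, chi> = 1.

Working: <chi, chi> = (1/|G|) sum_C |C| * |chi(C)|^2 = (1/8)[1*|1|^2 + 1*|1|^2 + 2*|1|^2 + 2*|1|^2 + 2*|1|^2]
  = (1/8)[(1) + (1) + (2) + (2) + (2)] = 8/8 = 1.
A character is irreducible iff <chi, chi> = 1, so this representation is irreducible.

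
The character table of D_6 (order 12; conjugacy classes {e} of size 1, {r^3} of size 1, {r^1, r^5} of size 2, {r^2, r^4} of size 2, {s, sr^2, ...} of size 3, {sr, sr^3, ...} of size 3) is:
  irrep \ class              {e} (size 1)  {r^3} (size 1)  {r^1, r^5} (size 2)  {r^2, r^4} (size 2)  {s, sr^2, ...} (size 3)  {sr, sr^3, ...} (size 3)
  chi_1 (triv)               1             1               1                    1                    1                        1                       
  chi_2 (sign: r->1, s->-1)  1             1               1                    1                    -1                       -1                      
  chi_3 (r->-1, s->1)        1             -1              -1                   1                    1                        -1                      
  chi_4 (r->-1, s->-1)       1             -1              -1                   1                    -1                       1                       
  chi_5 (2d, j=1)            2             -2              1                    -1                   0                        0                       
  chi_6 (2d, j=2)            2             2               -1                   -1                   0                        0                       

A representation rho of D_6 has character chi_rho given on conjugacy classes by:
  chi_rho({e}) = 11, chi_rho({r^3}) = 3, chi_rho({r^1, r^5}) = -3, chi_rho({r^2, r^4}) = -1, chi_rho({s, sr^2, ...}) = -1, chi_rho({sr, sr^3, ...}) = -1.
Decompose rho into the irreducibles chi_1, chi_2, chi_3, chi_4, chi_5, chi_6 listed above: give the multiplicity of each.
Multiplicities: chi_1: 0, chi_2: 1, chi_3: 1, chi_4: 1, chi_5: 1, chi_6: 3.

Proof sketch: Use <chi_rho, chi> = (1/|G|) sum_C |C| * chi_rho(C) * conj(chi(C)) with |G| = 12 for each irreducible chi in the table:
  <chi_rho, chi_1> = (1/12)[1*(11)*conj(1) + 1*(3)*conj(1) + 2*(-3)*conj(1) + 2*(-1)*conj(1) + 3*(-1)*conj(1) + 3*(-1)*conj(1)]
      = (1/12)[(11) + (3) + (-6) + (-2) + (-3) + (-3)] = 0/12 = 0
  <chi_rho, chi_2> = (1/12)[1*(11)*conj(1) + 1*(3)*conj(1) + 2*(-3)*conj(1) + 2*(-1)*conj(1) + 3*(-1)*conj(-1) + 3*(-1)*conj(-1)]
      = (1/12)[(11) + (3) + (-6) + (-2) + (3) + (3)] = 12/12 = 1
  <chi_rho, chi_3> = (1/12)[1*(11)*conj(1) + 1*(3)*conj(-1) + 2*(-3)*conj(-1) + 2*(-1)*conj(1) + 3*(-1)*conj(1) + 3*(-1)*conj(-1)]
      = (1/12)[(11) + (-3) + (6) + (-2) + (-3) + (3)] = 12/12 = 1
  <chi_rho, chi_4> = (1/12)[1*(11)*conj(1) + 1*(3)*conj(-1) + 2*(-3)*conj(-1) + 2*(-1)*conj(1) + 3*(-1)*conj(-1) + 3*(-1)*conj(1)]
      = (1/12)[(11) + (-3) + (6) + (-2) + (3) + (-3)] = 12/12 = 1
  <chi_rho, chi_5> = (1/12)[1*(11)*conj(2) + 1*(3)*conj(-2) + 2*(-3)*conj(1) + 2*(-1)*conj(-1) + 3*(-1)*conj(0) + 3*(-1)*conj(0)]
      = (1/12)[(22) + (-6) + (-6) + (2) + (0) + (0)] = 12/12 = 1
  <chi_rho, chi_6> = (1/12)[1*(11)*conj(2) + 1*(3)*conj(2) + 2*(-3)*conj(-1) + 2*(-1)*conj(-1) + 3*(-1)*conj(0) + 3*(-1)*conj(0)]
      = (1/12)[(22) + (6) + (6) + (2) + (0) + (0)] = 36/12 = 3
Dimension check: dim(rho) = sum (mult * dim) = 0*1 + 1*1 + 1*1 + 1*1 + 1*2 + 3*2 = 11 = chi_rho(e) = 11.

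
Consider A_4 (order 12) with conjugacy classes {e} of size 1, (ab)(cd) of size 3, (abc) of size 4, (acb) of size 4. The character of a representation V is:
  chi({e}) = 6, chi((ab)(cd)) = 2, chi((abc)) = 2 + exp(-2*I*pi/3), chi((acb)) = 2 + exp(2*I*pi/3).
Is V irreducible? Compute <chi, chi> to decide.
Not irreducible (reducible): <chi, chi> = 6 > 1.

Details: <chi, chi> = (1/|G|) sum_C |C| * |chi(C)|^2 = (1/12)[1*|6|^2 + 3*|2|^2 + 4*|2 + exp(-2*I*pi/3)|^2 + 4*|2 + exp(2*I*pi/3)|^2]
  = (1/12)[(36) + (12) + (12) + (12)] = 72/12 = 6.
(Exp terms are combined using exp(i*s)*conj(exp(i*t)) = exp(i*(s-t)), and sums of them are collapsed using the identity that for every m > 1 the m distinct m-th roots of unity sum to 0, e.g. 1 + exp(2*I*pi/3) + exp(-2*I*pi/3) = 0.)
A character is irreducible iff <chi, chi> = 1, so this representation is reducible.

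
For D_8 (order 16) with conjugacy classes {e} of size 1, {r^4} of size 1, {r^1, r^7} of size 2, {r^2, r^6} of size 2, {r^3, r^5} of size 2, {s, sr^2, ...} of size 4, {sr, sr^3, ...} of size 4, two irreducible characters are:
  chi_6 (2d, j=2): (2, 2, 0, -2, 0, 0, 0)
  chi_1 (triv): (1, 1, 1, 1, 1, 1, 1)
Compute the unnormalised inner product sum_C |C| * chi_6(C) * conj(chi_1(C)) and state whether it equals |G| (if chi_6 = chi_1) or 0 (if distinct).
Sum = 0; so <chi_6, chi_1> = 0 (distinct irreducibles are orthogonal).

Details: Compute term by term over conjugacy classes (|C| * chi_6(C) * conj(chi_1(C))):
  1*(2)*conj(1) + 1*(2)*conj(1) + 2*(0)*conj(1) + 2*(-2)*conj(1) + 2*(0)*conj(1) + 4*(0)*conj(1) + 4*(0)*conj(1)
  = (2) + (2) + (0) + (-4) + (0) + (0) + (0)
  = 0.
Dividing by |G| = 16 gives 0/16 = 0, matching the row-orthogonality relation <chi_6, chi_1> = [chi_6 = chi_1].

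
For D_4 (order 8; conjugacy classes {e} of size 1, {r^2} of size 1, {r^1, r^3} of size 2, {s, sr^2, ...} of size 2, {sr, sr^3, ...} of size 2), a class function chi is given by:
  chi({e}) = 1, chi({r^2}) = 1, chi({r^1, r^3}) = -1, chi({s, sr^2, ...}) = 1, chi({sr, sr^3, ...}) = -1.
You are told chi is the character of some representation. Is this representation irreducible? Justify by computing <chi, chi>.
Irreducible: <chi, chi> = 1.

Details: <chi, chi> = (1/|G|) sum_C |C| * |chi(C)|^2 = (1/8)[1*|1|^2 + 1*|1|^2 + 2*|-1|^2 + 2*|1|^2 + 2*|-1|^2]
  = (1/8)[(1) + (1) + (2) + (2) + (2)] = 8/8 = 1.
A character is irreducible iff <chi, chi> = 1, so this representation is irreducible.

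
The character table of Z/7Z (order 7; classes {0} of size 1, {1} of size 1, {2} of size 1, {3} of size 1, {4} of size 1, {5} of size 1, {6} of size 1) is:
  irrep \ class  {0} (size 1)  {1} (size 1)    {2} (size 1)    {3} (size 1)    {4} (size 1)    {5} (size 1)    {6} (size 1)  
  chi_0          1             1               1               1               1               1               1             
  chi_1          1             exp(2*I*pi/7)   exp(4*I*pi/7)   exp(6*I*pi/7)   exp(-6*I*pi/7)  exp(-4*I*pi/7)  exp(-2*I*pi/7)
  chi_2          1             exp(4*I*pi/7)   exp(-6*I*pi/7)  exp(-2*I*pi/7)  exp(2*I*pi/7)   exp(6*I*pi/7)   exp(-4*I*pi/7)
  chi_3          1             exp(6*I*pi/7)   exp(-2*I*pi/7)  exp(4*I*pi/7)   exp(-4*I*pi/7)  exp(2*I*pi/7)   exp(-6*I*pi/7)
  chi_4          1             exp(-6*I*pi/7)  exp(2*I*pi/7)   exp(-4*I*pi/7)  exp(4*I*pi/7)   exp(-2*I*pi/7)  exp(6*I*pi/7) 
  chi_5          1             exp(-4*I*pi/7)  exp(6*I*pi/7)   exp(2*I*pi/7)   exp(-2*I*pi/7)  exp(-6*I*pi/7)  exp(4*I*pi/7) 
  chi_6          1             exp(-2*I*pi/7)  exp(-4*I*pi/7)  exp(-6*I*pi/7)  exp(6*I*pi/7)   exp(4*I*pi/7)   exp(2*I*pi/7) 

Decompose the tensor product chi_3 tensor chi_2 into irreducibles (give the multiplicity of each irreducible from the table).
chi_3 tensor chi_2 = chi_5 (all other irreducibles have multiplicity 0).

Details: The character of a tensor product is the pointwise product (chi_3 * chi_2)(C) = chi_3(C) * chi_2(C):
  {0}: (1)*(1), {1}: (exp(6*I*pi/7))*(exp(4*I*pi/7)), {2}: (exp(-2*I*pi/7))*(exp(-6*I*pi/7)), {3}: (exp(4*I*pi/7))*(exp(-2*I*pi/7)), {4}: (exp(-4*I*pi/7))*(exp(2*I*pi/7)), {5}: (exp(2*I*pi/7))*(exp(6*I*pi/7)), {6}: (exp(-6*I*pi/7))*(exp(-4*I*pi/7))
so (chi_3 * chi_2) takes values
  {0} -> 1, {1} -> exp(-4*I*pi/7), {2} -> exp(6*I*pi/7), {3} -> exp(2*I*pi/7), {4} -> exp(-2*I*pi/7), {5} -> exp(-6*I*pi/7), {6} -> exp(4*I*pi/7).
Now take the inner product of this character with each irreducible chi from the table, <chi_3*chi_2, chi> = (1/7) sum_C |C| (chi_3*chi_2)(C) conj(chi(C)):
  <chi_3*chi_2, chi_0> = (1/7)[1*(1)*conj(1) + 1*(exp(-4*I*pi/7))*conj(1) + 1*(exp(6*I*pi/7))*conj(1) + 1*(exp(2*I*pi/7))*conj(1) + 1*(exp(-2*I*pi/7))*conj(1) + 1*(exp(-6*I*pi/7))*conj(1) + 1*(exp(4*I*pi/7))*conj(1)]
      = (1/7)[(1) + (exp(-4*I*pi/7)) + (exp(6*I*pi/7)) + (exp(2*I*pi/7)) + (exp(-2*I*pi/7)) + (exp(-6*I*pi/7)) + (exp(4*I*pi/7))] = 0/7 = 0
  <chi_3*chi_2, chi_1> = (1/7)[1*(1)*conj(1) + 1*(exp(-4*I*pi/7))*conj(exp(2*I*pi/7)) + 1*(exp(6*I*pi/7))*conj(exp(4*I*pi/7)) + 1*(exp(2*I*pi/7))*conj(exp(6*I*pi/7)) + 1*(exp(-2*I*pi/7))*conj(exp(-6*I*pi/7)) + 1*(exp(-6*I*pi/7))*conj(exp(-4*I*pi/7)) + 1*(exp(4*I*pi/7))*conj(exp(-2*I*pi/7))]
      = (1/7)[(1) + (exp(-6*I*pi/7)) + (exp(2*I*pi/7)) + (exp(-4*I*pi/7)) + (exp(4*I*pi/7)) + (exp(-2*I*pi/7)) + (exp(6*I*pi/7))] = 0/7 = 0
  <chi_3*chi_2, chi_2> = (1/7)[1*(1)*conj(1) + 1*(exp(-4*I*pi/7))*conj(exp(4*I*pi/7)) + 1*(exp(6*I*pi/7))*conj(exp(-6*I*pi/7)) + 1*(exp(2*I*pi/7))*conj(exp(-2*I*pi/7)) + 1*(exp(-2*I*pi/7))*conj(exp(2*I*pi/7)) + 1*(exp(-6*I*pi/7))*conj(exp(6*I*pi/7)) + 1*(exp(4*I*pi/7))*conj(exp(-4*I*pi/7))]
      = (1/7)[(1) + (exp(6*I*pi/7)) + (exp(-2*I*pi/7)) + (exp(4*I*pi/7)) + (exp(-4*I*pi/7)) + (exp(2*I*pi/7)) + (exp(-6*I*pi/7))] = 0/7 = 0
  <chi_3*chi_2, chi_3> = (1/7)[1*(1)*conj(1) + 1*(exp(-4*I*pi/7))*conj(exp(6*I*pi/7)) + 1*(exp(6*I*pi/7))*conj(exp(-2*I*pi/7)) + 1*(exp(2*I*pi/7))*conj(exp(4*I*pi/7)) + 1*(exp(-2*I*pi/7))*conj(exp(-4*I*pi/7)) + 1*(exp(-6*I*pi/7))*conj(exp(2*I*pi/7)) + 1*(exp(4*I*pi/7))*conj(exp(-6*I*pi/7))]
      = (1/7)[(1) + (exp(4*I*pi/7)) + (exp(-6*I*pi/7)) + (exp(-2*I*pi/7)) + (exp(2*I*pi/7)) + (exp(6*I*pi/7)) + (exp(-4*I*pi/7))] = 0/7 = 0
  <chi_3*chi_2, chi_4> = (1/7)[1*(1)*conj(1) + 1*(exp(-4*I*pi/7))*conj(exp(-6*I*pi/7)) + 1*(exp(6*I*pi/7))*conj(exp(2*I*pi/7)) + 1*(exp(2*I*pi/7))*conj(exp(-4*I*pi/7)) + 1*(exp(-2*I*pi/7))*conj(exp(4*I*pi/7)) + 1*(exp(-6*I*pi/7))*conj(exp(-2*I*pi/7)) + 1*(exp(4*I*pi/7))*conj(exp(6*I*pi/7))]
      = (1/7)[(1) + (exp(2*I*pi/7)) + (exp(4*I*pi/7)) + (exp(6*I*pi/7)) + (exp(-6*I*pi/7)) + (exp(-4*I*pi/7)) + (exp(-2*I*pi/7))] = 0/7 = 0
  <chi_3*chi_2, chi_5> = (1/7)[1*(1)*conj(1) + 1*(exp(-4*I*pi/7))*conj(exp(-4*I*pi/7)) + 1*(exp(6*I*pi/7))*conj(exp(6*I*pi/7)) + 1*(exp(2*I*pi/7))*conj(exp(2*I*pi/7)) + 1*(exp(-2*I*pi/7))*conj(exp(-2*I*pi/7)) + 1*(exp(-6*I*pi/7))*conj(exp(-6*I*pi/7)) + 1*(exp(4*I*pi/7))*conj(exp(4*I*pi/7))]
      = (1/7)[(1) + (1) + (1) + (1) + (1) + (1) + (1)] = 7/7 = 1
  <chi_3*chi_2, chi_6> = (1/7)[1*(1)*conj(1) + 1*(exp(-4*I*pi/7))*conj(exp(-2*I*pi/7)) + 1*(exp(6*I*pi/7))*conj(exp(-4*I*pi/7)) + 1*(exp(2*I*pi/7))*conj(exp(-6*I*pi/7)) + 1*(exp(-2*I*pi/7))*conj(exp(6*I*pi/7)) + 1*(exp(-6*I*pi/7))*conj(exp(4*I*pi/7)) + 1*(exp(4*I*pi/7))*conj(exp(2*I*pi/7))]
      = (1/7)[(1) + (exp(-2*I*pi/7)) + (exp(-4*I*pi/7)) + (exp(-6*I*pi/7)) + (exp(6*I*pi/7)) + (exp(4*I*pi/7)) + (exp(2*I*pi/7))] = 0/7 = 0
(Exp terms are combined using exp(i*s)*conj(exp(i*t)) = exp(i*(s-t)), and sums of them are collapsed using the identity that for every m > 1 the m distinct m-th roots of unity sum to 0, e.g. 1 + exp(2*I*pi/3) + exp(-2*I*pi/3) = 0.)
Hence the multiplicities are chi_5: 1. Dimension check: dim(chi_3)*dim(chi_2) = 1*1 = 1 and sum (mult * dim) = 1*1 = 1.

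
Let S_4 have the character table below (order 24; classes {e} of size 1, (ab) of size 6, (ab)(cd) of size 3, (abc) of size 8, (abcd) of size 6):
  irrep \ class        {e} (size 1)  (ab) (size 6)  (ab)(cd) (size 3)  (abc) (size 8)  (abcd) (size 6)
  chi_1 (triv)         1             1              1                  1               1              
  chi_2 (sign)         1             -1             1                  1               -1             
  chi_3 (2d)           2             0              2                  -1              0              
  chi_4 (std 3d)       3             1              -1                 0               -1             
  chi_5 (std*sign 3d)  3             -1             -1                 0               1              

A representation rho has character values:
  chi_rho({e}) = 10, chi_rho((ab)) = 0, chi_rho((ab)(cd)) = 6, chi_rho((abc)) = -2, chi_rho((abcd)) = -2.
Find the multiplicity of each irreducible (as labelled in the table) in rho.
Multiplicities: chi_1: 0, chi_2: 1, chi_3: 3, chi_4: 1, chi_5: 0.

Explanation: Use <chi_rho, chi> = (1/|G|) sum_C |C| * chi_rho(C) * conj(chi(C)) with |G| = 24 for each irreducible chi in the table:
  <chi_rho, chi_1> = (1/24)[1*(10)*conj(1) + 6*(0)*conj(1) + 3*(6)*conj(1) + 8*(-2)*conj(1) + 6*(-2)*conj(1)]
      = (1/24)[(10) + (0) + (18) + (-16) + (-12)] = 0/24 = 0
  <chi_rho, chi_2> = (1/24)[1*(10)*conj(1) + 6*(0)*conj(-1) + 3*(6)*conj(1) + 8*(-2)*conj(1) + 6*(-2)*conj(-1)]
      = (1/24)[(10) + (0) + (18) + (-16) + (12)] = 24/24 = 1
  <chi_rho, chi_3> = (1/24)[1*(10)*conj(2) + 6*(0)*conj(0) + 3*(6)*conj(2) + 8*(-2)*conj(-1) + 6*(-2)*conj(0)]
      = (1/24)[(20) + (0) + (36) + (16) + (0)] = 72/24 = 3
  <chi_rho, chi_4> = (1/24)[1*(10)*conj(3) + 6*(0)*conj(1) + 3*(6)*conj(-1) + 8*(-2)*conj(0) + 6*(-2)*conj(-1)]
      = (1/24)[(30) + (0) + (-18) + (0) + (12)] = 24/24 = 1
  <chi_rho, chi_5> = (1/24)[1*(10)*conj(3) + 6*(0)*conj(-1) + 3*(6)*conj(-1) + 8*(-2)*conj(0) + 6*(-2)*conj(1)]
      = (1/24)[(30) + (0) + (-18) + (0) + (-12)] = 0/24 = 0
Dimension check: dim(rho) = sum (mult * dim) = 0*1 + 1*1 + 3*2 + 1*3 + 0*3 = 10 = chi_rho(e) = 10.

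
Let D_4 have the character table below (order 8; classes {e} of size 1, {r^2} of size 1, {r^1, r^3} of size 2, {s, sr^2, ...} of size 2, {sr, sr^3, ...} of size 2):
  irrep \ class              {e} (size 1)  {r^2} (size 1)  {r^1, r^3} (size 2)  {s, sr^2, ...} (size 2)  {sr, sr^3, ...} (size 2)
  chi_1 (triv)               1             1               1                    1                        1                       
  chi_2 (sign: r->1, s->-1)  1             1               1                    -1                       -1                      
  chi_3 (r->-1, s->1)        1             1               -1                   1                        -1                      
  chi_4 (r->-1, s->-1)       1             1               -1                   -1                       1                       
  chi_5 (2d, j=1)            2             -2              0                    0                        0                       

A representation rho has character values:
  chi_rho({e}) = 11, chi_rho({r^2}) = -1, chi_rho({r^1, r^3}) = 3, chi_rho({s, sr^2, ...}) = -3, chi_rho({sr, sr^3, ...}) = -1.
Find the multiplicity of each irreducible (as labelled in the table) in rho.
Multiplicities: chi_1: 1, chi_2: 3, chi_3: 0, chi_4: 1, chi_5: 3.

Explanation: Use <chi_rho, chi> = (1/|G|) sum_C |C| * chi_rho(C) * conj(chi(C)) with |G| = 8 for each irreducible chi in the table:
  <chi_rho, chi_1> = (1/8)[1*(11)*conj(1) + 1*(-1)*conj(1) + 2*(3)*conj(1) + 2*(-3)*conj(1) + 2*(-1)*conj(1)]
      = (1/8)[(11) + (-1) + (6) + (-6) + (-2)] = 8/8 = 1
  <chi_rho, chi_2> = (1/8)[1*(11)*conj(1) + 1*(-1)*conj(1) + 2*(3)*conj(1) + 2*(-3)*conj(-1) + 2*(-1)*conj(-1)]
      = (1/8)[(11) + (-1) + (6) + (6) + (2)] = 24/8 = 3
  <chi_rho, chi_3> = (1/8)[1*(11)*conj(1) + 1*(-1)*conj(1) + 2*(3)*conj(-1) + 2*(-3)*conj(1) + 2*(-1)*conj(-1)]
      = (1/8)[(11) + (-1) + (-6) + (-6) + (2)] = 0/8 = 0
  <chi_rho, chi_4> = (1/8)[1*(11)*conj(1) + 1*(-1)*conj(1) + 2*(3)*conj(-1) + 2*(-3)*conj(-1) + 2*(-1)*conj(1)]
      = (1/8)[(11) + (-1) + (-6) + (6) + (-2)] = 8/8 = 1
  <chi_rho, chi_5> = (1/8)[1*(11)*conj(2) + 1*(-1)*conj(-2) + 2*(3)*conj(0) + 2*(-3)*conj(0) + 2*(-1)*conj(0)]
      = (1/8)[(22) + (2) + (0) + (0) + (0)] = 24/8 = 3
Dimension check: dim(rho) = sum (mult * dim) = 1*1 + 3*1 + 0*1 + 1*1 + 3*2 = 11 = chi_rho(e) = 11.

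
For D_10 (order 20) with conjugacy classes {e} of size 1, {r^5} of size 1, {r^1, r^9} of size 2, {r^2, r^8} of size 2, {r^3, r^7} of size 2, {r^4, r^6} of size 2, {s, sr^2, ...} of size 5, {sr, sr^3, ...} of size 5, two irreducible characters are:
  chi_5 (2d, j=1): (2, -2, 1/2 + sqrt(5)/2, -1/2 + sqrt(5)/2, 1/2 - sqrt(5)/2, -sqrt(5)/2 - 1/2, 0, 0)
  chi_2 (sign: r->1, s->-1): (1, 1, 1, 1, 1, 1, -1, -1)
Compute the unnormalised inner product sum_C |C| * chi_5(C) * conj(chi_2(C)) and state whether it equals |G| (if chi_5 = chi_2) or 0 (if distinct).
Sum = 0; so <chi_5, chi_2> = 0 (distinct irreducibles are orthogonal).

Solution. Compute term by term over conjugacy classes (|C| * chi_5(C) * conj(chi_2(C))):
  1*(2)*conj(1) + 1*(-2)*conj(1) + 2*(1/2 + sqrt(5)/2)*conj(1) + 2*(-1/2 + sqrt(5)/2)*conj(1) + 2*(1/2 - sqrt(5)/2)*conj(1) + 2*(-sqrt(5)/2 - 1/2)*conj(1) + 5*(0)*conj(-1) + 5*(0)*conj(-1)
  = (2) + (-2) + (1 + sqrt(5)) + (-1 + sqrt(5)) + (1 - sqrt(5)) + (-sqrt(5) - 1) + (0) + (0)
  = 0.
Dividing by |G| = 20 gives 0/20 = 0, matching the row-orthogonality relation <chi_5, chi_2> = [chi_5 = chi_2].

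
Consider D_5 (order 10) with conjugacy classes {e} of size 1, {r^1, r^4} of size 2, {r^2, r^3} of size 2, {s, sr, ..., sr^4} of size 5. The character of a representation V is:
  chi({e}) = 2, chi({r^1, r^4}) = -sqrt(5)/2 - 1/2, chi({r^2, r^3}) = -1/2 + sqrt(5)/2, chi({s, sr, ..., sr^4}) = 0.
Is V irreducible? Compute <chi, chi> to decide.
Irreducible: <chi, chi> = 1.

Reasoning: <chi, chi> = (1/|G|) sum_C |C| * |chi(C)|^2 = (1/10)[1*|2|^2 + 2*|-sqrt(5)/2 - 1/2|^2 + 2*|-1/2 + sqrt(5)/2|^2 + 5*|0|^2]
  = (1/10)[(4) + (sqrt(5) + 3) + (3 - sqrt(5)) + (0)] = 10/10 = 1.
A character is irreducible iff <chi, chi> = 1, so this representation is irreducible.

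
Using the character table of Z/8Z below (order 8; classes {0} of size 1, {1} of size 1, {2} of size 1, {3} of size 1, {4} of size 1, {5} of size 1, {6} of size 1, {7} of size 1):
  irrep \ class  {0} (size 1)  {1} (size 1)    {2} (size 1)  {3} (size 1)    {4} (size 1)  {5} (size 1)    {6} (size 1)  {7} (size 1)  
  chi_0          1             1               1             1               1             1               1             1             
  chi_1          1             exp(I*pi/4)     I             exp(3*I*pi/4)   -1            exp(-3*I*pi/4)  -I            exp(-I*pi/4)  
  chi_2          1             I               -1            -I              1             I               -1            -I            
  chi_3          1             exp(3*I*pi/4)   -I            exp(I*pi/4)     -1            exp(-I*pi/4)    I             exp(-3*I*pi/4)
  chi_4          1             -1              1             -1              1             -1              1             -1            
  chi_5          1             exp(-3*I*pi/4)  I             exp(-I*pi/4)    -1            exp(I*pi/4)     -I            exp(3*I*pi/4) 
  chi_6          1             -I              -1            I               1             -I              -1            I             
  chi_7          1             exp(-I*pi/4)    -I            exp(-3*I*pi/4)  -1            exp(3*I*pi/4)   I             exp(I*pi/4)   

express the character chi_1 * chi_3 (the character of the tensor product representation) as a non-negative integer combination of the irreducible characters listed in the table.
chi_1 tensor chi_3 = chi_4 (all other irreducibles have multiplicity 0).

Argument: The character of a tensor product is the pointwise product (chi_1 * chi_3)(C) = chi_1(C) * chi_3(C):
  {0}: (1)*(1), {1}: (exp(I*pi/4))*(exp(3*I*pi/4)), {2}: (I)*(-I), {3}: (exp(3*I*pi/4))*(exp(I*pi/4)), {4}: (-1)*(-1), {5}: (exp(-3*I*pi/4))*(exp(-I*pi/4)), {6}: (-I)*(I), {7}: (exp(-I*pi/4))*(exp(-3*I*pi/4))
so (chi_1 * chi_3) takes values
  {0} -> 1, {1} -> -1, {2} -> 1, {3} -> -1, {4} -> 1, {5} -> -1, {6} -> 1, {7} -> -1.
Now take the inner product of this character with each irreducible chi from the table, <chi_1*chi_3, chi> = (1/8) sum_C |C| (chi_1*chi_3)(C) conj(chi(C)):
  <chi_1*chi_3, chi_0> = (1/8)[1*(1)*conj(1) + 1*(-1)*conj(1) + 1*(1)*conj(1) + 1*(-1)*conj(1) + 1*(1)*conj(1) + 1*(-1)*conj(1) + 1*(1)*conj(1) + 1*(-1)*conj(1)]
      = (1/8)[(1) + (-1) + (1) + (-1) + (1) + (-1) + (1) + (-1)] = 0/8 = 0
  <chi_1*chi_3, chi_1> = (1/8)[1*(1)*conj(1) + 1*(-1)*conj(exp(I*pi/4)) + 1*(1)*conj(I) + 1*(-1)*conj(exp(3*I*pi/4)) + 1*(1)*conj(-1) + 1*(-1)*conj(exp(-3*I*pi/4)) + 1*(1)*conj(-I) + 1*(-1)*conj(exp(-I*pi/4))]
      = (1/8)[(1) + (-exp(-I*pi/4)) + (-I) + (-exp(-3*I*pi/4)) + (-1) + (-exp(3*I*pi/4)) + (I) + (-exp(I*pi/4))] = 0/8 = 0
  <chi_1*chi_3, chi_2> = (1/8)[1*(1)*conj(1) + 1*(-1)*conj(I) + 1*(1)*conj(-1) + 1*(-1)*conj(-I) + 1*(1)*conj(1) + 1*(-1)*conj(I) + 1*(1)*conj(-1) + 1*(-1)*conj(-I)]
      = (1/8)[(1) + (I) + (-1) + (-I) + (1) + (I) + (-1) + (-I)] = 0/8 = 0
  <chi_1*chi_3, chi_3> = (1/8)[1*(1)*conj(1) + 1*(-1)*conj(exp(3*I*pi/4)) + 1*(1)*conj(-I) + 1*(-1)*conj(exp(I*pi/4)) + 1*(1)*conj(-1) + 1*(-1)*conj(exp(-I*pi/4)) + 1*(1)*conj(I) + 1*(-1)*conj(exp(-3*I*pi/4))]
      = (1/8)[(1) + (-exp(-3*I*pi/4)) + (I) + (-exp(-I*pi/4)) + (-1) + (-exp(I*pi/4)) + (-I) + (-exp(3*I*pi/4))] = 0/8 = 0
  <chi_1*chi_3, chi_4> = (1/8)[1*(1)*conj(1) + 1*(-1)*conj(-1) + 1*(1)*conj(1) + 1*(-1)*conj(-1) + 1*(1)*conj(1) + 1*(-1)*conj(-1) + 1*(1)*conj(1) + 1*(-1)*conj(-1)]
      = (1/8)[(1) + (1) + (1) + (1) + (1) + (1) + (1) + (1)] = 8/8 = 1
  <chi_1*chi_3, chi_5> = (1/8)[1*(1)*conj(1) + 1*(-1)*conj(exp(-3*I*pi/4)) + 1*(1)*conj(I) + 1*(-1)*conj(exp(-I*pi/4)) + 1*(1)*conj(-1) + 1*(-1)*conj(exp(I*pi/4)) + 1*(1)*conj(-I) + 1*(-1)*conj(exp(3*I*pi/4))]
      = (1/8)[(1) + (-exp(3*I*pi/4)) + (-I) + (-exp(I*pi/4)) + (-1) + (-exp(-I*pi/4)) + (I) + (-exp(-3*I*pi/4))] = 0/8 = 0
  <chi_1*chi_3, chi_6> = (1/8)[1*(1)*conj(1) + 1*(-1)*conj(-I) + 1*(1)*conj(-1) + 1*(-1)*conj(I) + 1*(1)*conj(1) + 1*(-1)*conj(-I) + 1*(1)*conj(-1) + 1*(-1)*conj(I)]
      = (1/8)[(1) + (-I) + (-1) + (I) + (1) + (-I) + (-1) + (I)] = 0/8 = 0
  <chi_1*chi_3, chi_7> = (1/8)[1*(1)*conj(1) + 1*(-1)*conj(exp(-I*pi/4)) + 1*(1)*conj(-I) + 1*(-1)*conj(exp(-3*I*pi/4)) + 1*(1)*conj(-1) + 1*(-1)*conj(exp(3*I*pi/4)) + 1*(1)*conj(I) + 1*(-1)*conj(exp(I*pi/4))]
      = (1/8)[(1) + (-exp(I*pi/4)) + (I) + (-exp(3*I*pi/4)) + (-1) + (-exp(-3*I*pi/4)) + (-I) + (-exp(-I*pi/4))] = 0/8 = 0
(Exp terms are combined using exp(i*s)*conj(exp(i*t)) = exp(i*(s-t)), and sums of them are collapsed using the identity that for every m > 1 the m distinct m-th roots of unity sum to 0, e.g. 1 + exp(2*I*pi/3) + exp(-2*I*pi/3) = 0.)
Hence the multiplicities are chi_4: 1. Dimension check: dim(chi_1)*dim(chi_3) = 1*1 = 1 and sum (mult * dim) = 1*1 = 1.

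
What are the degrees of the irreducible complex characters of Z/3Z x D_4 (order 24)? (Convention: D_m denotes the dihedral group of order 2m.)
Dimensions: 1, 1, 1, 1, 1, 1, 1, 1, 1, 1, 1, 1, 2, 2, 2

Solution. There are 15 irreducibles (= number of conjugacy classes). Their dimensions d_i satisfy sum d_i^2 = |G| = 24: 1 + 1 + 1 + 1 + 1 + 1 + 1 + 1 + 1 + 1 + 1 + 1 + 4 + 4 + 4 = 24. (For the product with Z/3Z: each of the 3 1-dim characters of Z/3Z tensors with each irrep of D_4, giving 3 copies of each D_4-dimension.)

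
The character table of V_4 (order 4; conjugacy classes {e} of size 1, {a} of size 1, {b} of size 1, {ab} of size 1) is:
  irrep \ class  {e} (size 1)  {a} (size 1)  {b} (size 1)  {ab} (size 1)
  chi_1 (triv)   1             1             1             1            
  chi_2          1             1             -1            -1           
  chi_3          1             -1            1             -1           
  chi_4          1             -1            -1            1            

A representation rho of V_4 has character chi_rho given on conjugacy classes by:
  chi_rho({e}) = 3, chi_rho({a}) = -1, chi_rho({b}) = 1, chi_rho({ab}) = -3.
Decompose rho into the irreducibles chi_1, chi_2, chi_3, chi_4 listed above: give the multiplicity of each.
Multiplicities: chi_1: 0, chi_2: 1, chi_3: 2, chi_4: 0.

Working: Use <chi_rho, chi> = (1/|G|) sum_C |C| * chi_rho(C) * conj(chi(C)) with |G| = 4 for each irreducible chi in the table:
  <chi_rho, chi_1> = (1/4)[1*(3)*conj(1) + 1*(-1)*conj(1) + 1*(1)*conj(1) + 1*(-3)*conj(1)]
      = (1/4)[(3) + (-1) + (1) + (-3)] = 0/4 = 0
  <chi_rho, chi_2> = (1/4)[1*(3)*conj(1) + 1*(-1)*conj(1) + 1*(1)*conj(-1) + 1*(-3)*conj(-1)]
      = (1/4)[(3) + (-1) + (-1) + (3)] = 4/4 = 1
  <chi_rho, chi_3> = (1/4)[1*(3)*conj(1) + 1*(-1)*conj(-1) + 1*(1)*conj(1) + 1*(-3)*conj(-1)]
      = (1/4)[(3) + (1) + (1) + (3)] = 8/4 = 2
  <chi_rho, chi_4> = (1/4)[1*(3)*conj(1) + 1*(-1)*conj(-1) + 1*(1)*conj(-1) + 1*(-3)*conj(1)]
      = (1/4)[(3) + (1) + (-1) + (-3)] = 0/4 = 0
Dimension check: dim(rho) = sum (mult * dim) = 0*1 + 1*1 + 2*1 + 0*1 = 3 = chi_rho(e) = 3.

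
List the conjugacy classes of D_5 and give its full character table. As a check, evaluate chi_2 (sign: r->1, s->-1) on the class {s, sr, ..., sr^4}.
Conjugacy classes: {e} of size 1, {r^1, r^4} of size 2, {r^2, r^3} of size 2, {s, sr, ..., sr^4} of size 5.
Character table:
  irrep \ class              {e} (size 1)  {r^1, r^4} (size 2)  {r^2, r^3} (size 2)  {s, sr, ..., sr^4} (size 5)
  chi_1 (triv)               1             1                    1                    1                          
  chi_2 (sign: r->1, s->-1)  1             1                    1                    -1                         
  chi_3 (2d, j=1)            2             -1/2 + sqrt(5)/2     -sqrt(5)/2 - 1/2     0                          
  chi_4 (2d, j=2)            2             -sqrt(5)/2 - 1/2     -1/2 + sqrt(5)/2     0                          

Spot check: chi_2 (sign: r->1, s->-1) on {s, sr, ..., sr^4} = -1.

Details: D_5 has order 2*5 = 10 with 4 conjugacy classes, hence 4 irreducibles. Sum of squared dims 1 + 1 + 4 + 4 = 10 = |G|. Linear characters come from the abelianisation; the 2-dimensional irreps have character r^k -> 2*cos(2*pi*j*k/5), reflections -> 0.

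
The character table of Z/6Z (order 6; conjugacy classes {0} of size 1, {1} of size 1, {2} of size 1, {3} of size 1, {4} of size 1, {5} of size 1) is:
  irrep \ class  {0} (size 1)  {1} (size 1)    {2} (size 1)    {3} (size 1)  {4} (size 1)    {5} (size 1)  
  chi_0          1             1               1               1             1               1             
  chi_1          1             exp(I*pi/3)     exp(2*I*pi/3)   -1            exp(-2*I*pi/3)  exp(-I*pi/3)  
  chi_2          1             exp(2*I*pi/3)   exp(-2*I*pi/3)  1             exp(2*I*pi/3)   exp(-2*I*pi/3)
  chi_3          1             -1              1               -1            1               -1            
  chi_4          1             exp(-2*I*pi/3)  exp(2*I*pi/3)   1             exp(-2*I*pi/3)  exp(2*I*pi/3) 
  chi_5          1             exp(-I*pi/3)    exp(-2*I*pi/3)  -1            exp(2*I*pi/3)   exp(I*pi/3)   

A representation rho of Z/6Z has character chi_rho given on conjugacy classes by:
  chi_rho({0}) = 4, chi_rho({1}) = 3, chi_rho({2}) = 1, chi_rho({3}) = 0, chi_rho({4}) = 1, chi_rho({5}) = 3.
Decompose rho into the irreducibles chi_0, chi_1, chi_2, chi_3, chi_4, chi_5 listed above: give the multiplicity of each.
Multiplicities: chi_0: 2, chi_1: 1, chi_2: 0, chi_3: 0, chi_4: 0, chi_5: 1.

Details: Use <chi_rho, chi> = (1/|G|) sum_C |C| * chi_rho(C) * conj(chi(C)) with |G| = 6 for each irreducible chi in the table:
  <chi_rho, chi_0> = (1/6)[1*(4)*conj(1) + 1*(3)*conj(1) + 1*(1)*conj(1) + 1*(0)*conj(1) + 1*(1)*conj(1) + 1*(3)*conj(1)]
      = (1/6)[(4) + (3) + (1) + (0) + (1) + (3)] = 12/6 = 2
  <chi_rho, chi_1> = (1/6)[1*(4)*conj(1) + 1*(3)*conj(exp(I*pi/3)) + 1*(1)*conj(exp(2*I*pi/3)) + 1*(0)*conj(-1) + 1*(1)*conj(exp(-2*I*pi/3)) + 1*(3)*conj(exp(-I*pi/3))]
      = (1/6)[(4) + (1 + 2*exp(-I*pi/3) + exp(-2*I*pi/3)) + (1 + 2*exp(-2*I*pi/3) + exp(2*I*pi/3)) + (0) + (1 + exp(-2*I*pi/3) + 2*exp(2*I*pi/3)) + (1 + exp(2*I*pi/3) + 2*exp(I*pi/3))] = 6/6 = 1
  <chi_rho, chi_2> = (1/6)[1*(4)*conj(1) + 1*(3)*conj(exp(2*I*pi/3)) + 1*(1)*conj(exp(-2*I*pi/3)) + 1*(0)*conj(1) + 1*(1)*conj(exp(2*I*pi/3)) + 1*(3)*conj(exp(-2*I*pi/3))]
      = (1/6)[(4) + (-1 + 2*exp(-2*I*pi/3) + exp(-I*pi/3)) + (1 + exp(-2*I*pi/3) + 2*exp(2*I*pi/3)) + (0) + (1 + 2*exp(-2*I*pi/3) + exp(2*I*pi/3)) + (-1 + exp(I*pi/3) + 2*exp(2*I*pi/3))] = 0/6 = 0
  <chi_rho, chi_3> = (1/6)[1*(4)*conj(1) + 1*(3)*conj(-1) + 1*(1)*conj(1) + 1*(0)*conj(-1) + 1*(1)*conj(1) + 1*(3)*conj(-1)]
      = (1/6)[(4) + (-3) + (1) + (0) + (1) + (-3)] = 0/6 = 0
  <chi_rho, chi_4> = (1/6)[1*(4)*conj(1) + 1*(3)*conj(exp(-2*I*pi/3)) + 1*(1)*conj(exp(2*I*pi/3)) + 1*(0)*conj(1) + 1*(1)*conj(exp(-2*I*pi/3)) + 1*(3)*conj(exp(2*I*pi/3))]
      = (1/6)[(4) + (-1 + exp(I*pi/3) + 2*exp(2*I*pi/3)) + (1 + 2*exp(-2*I*pi/3) + exp(2*I*pi/3)) + (0) + (1 + exp(-2*I*pi/3) + 2*exp(2*I*pi/3)) + (-1 + 2*exp(-2*I*pi/3) + exp(-I*pi/3))] = 0/6 = 0
  <chi_rho, chi_5> = (1/6)[1*(4)*conj(1) + 1*(3)*conj(exp(-I*pi/3)) + 1*(1)*conj(exp(-2*I*pi/3)) + 1*(0)*conj(-1) + 1*(1)*conj(exp(2*I*pi/3)) + 1*(3)*conj(exp(I*pi/3))]
      = (1/6)[(4) + (1 + exp(2*I*pi/3) + 2*exp(I*pi/3)) + (1 + exp(-2*I*pi/3) + 2*exp(2*I*pi/3)) + (0) + (1 + 2*exp(-2*I*pi/3) + exp(2*I*pi/3)) + (1 + 2*exp(-I*pi/3) + exp(-2*I*pi/3))] = 6/6 = 1
(Exp terms are combined using exp(i*s)*conj(exp(i*t)) = exp(i*(s-t)), and sums of them are collapsed using the identity that for every m > 1 the m distinct m-th roots of unity sum to 0, e.g. 1 + exp(2*I*pi/3) + exp(-2*I*pi/3) = 0.)
Dimension check: dim(rho) = sum (mult * dim) = 2*1 + 1*1 + 0*1 + 0*1 + 0*1 + 1*1 = 4 = chi_rho(e) = 4.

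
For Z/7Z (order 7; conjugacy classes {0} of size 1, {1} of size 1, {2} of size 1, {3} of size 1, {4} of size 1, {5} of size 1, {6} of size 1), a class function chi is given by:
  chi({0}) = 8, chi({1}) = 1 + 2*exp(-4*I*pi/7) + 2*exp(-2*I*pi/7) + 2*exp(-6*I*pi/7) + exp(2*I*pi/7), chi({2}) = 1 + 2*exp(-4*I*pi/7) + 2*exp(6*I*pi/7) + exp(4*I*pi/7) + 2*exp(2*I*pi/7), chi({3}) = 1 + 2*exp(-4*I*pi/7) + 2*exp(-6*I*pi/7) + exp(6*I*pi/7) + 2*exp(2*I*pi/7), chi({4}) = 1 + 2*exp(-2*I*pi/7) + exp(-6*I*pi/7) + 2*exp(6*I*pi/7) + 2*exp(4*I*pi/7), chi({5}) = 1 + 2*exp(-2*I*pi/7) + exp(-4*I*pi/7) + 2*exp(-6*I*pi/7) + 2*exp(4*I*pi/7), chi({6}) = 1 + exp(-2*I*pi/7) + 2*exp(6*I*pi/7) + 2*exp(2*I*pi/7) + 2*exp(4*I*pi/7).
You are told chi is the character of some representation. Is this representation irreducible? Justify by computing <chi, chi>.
Not irreducible (reducible): <chi, chi> = 14 > 1.

Solution. <chi, chi> = (1/|G|) sum_C |C| * |chi(C)|^2 = (1/7)[1*|8|^2 + 1*|1 + 2*exp(-4*I*pi/7) + 2*exp(-2*I*pi/7) + 2*exp(-6*I*pi/7) + exp(2*I*pi/7)|^2 + 1*|1 + 2*exp(-4*I*pi/7) + 2*exp(6*I*pi/7) + exp(4*I*pi/7) + 2*exp(2*I*pi/7)|^2 + 1*|1 + 2*exp(-4*I*pi/7) + 2*exp(-6*I*pi/7) + exp(6*I*pi/7) + 2*exp(2*I*pi/7)|^2 + 1*|1 + 2*exp(-2*I*pi/7) + exp(-6*I*pi/7) + 2*exp(6*I*pi/7) + 2*exp(4*I*pi/7)|^2 + 1*|1 + 2*exp(-2*I*pi/7) + exp(-4*I*pi/7) + 2*exp(-6*I*pi/7) + 2*exp(4*I*pi/7)|^2 + 1*|1 + exp(-2*I*pi/7) + 2*exp(6*I*pi/7) + 2*exp(2*I*pi/7) + 2*exp(4*I*pi/7)|^2]
  = (1/7)[(64) + (14 + 11*exp(-2*I*pi/7) + 8*exp(-4*I*pi/7) + 6*exp(-6*I*pi/7) + 6*exp(6*I*pi/7) + 8*exp(4*I*pi/7) + 11*exp(2*I*pi/7)) + (14 + 11*exp(-4*I*pi/7) + 6*exp(-2*I*pi/7) + 8*exp(-6*I*pi/7) + 8*exp(6*I*pi/7) + 6*exp(2*I*pi/7) + 11*exp(4*I*pi/7)) + (14 + 8*exp(-2*I*pi/7) + 6*exp(-4*I*pi/7) + 11*exp(-6*I*pi/7) + 11*exp(6*I*pi/7) + 6*exp(4*I*pi/7) + 8*exp(2*I*pi/7)) + (14 + 8*exp(-2*I*pi/7) + 6*exp(-4*I*pi/7) + 11*exp(-6*I*pi/7) + 11*exp(6*I*pi/7) + 6*exp(4*I*pi/7) + 8*exp(2*I*pi/7)) + (14 + 11*exp(-4*I*pi/7) + 6*exp(-2*I*pi/7) + 8*exp(-6*I*pi/7) + 8*exp(6*I*pi/7) + 6*exp(2*I*pi/7) + 11*exp(4*I*pi/7)) + (14 + 11*exp(-2*I*pi/7) + 8*exp(-4*I*pi/7) + 6*exp(-6*I*pi/7) + 6*exp(6*I*pi/7) + 8*exp(4*I*pi/7) + 11*exp(2*I*pi/7))] = 98/7 = 14.
(Exp terms are combined using exp(i*s)*conj(exp(i*t)) = exp(i*(s-t)), and sums of them are collapsed using the identity that for every m > 1 the m distinct m-th roots of unity sum to 0, e.g. 1 + exp(2*I*pi/3) + exp(-2*I*pi/3) = 0.)
A character is irreducible iff <chi, chi> = 1, so this representation is reducible.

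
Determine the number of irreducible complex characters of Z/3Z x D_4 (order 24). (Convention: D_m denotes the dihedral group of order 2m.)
15

Argument: The number of irreducible complex representations of a finite group equals its number of conjugacy classes. For a direct product, #classes(G x H) = #classes(G) * #classes(H). Z/3Z has 3 classes (abelian), D_4 has 5 classes, so 3 * 5 = 15, so Z/3Z x D_4 (order 24) has exactly 15 irreducible complex representations.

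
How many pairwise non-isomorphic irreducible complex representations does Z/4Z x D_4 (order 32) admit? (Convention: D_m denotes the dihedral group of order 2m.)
20

Proof sketch: The number of irreducible complex representations of a finite group equals its number of conjugacy classes. For a direct product, #classes(G x H) = #classes(G) * #classes(H). Z/4Z has 4 classes (abelian), D_4 has 5 classes, so 4 * 5 = 20, so Z/4Z x D_4 (order 32) has exactly 20 irreducible complex representations.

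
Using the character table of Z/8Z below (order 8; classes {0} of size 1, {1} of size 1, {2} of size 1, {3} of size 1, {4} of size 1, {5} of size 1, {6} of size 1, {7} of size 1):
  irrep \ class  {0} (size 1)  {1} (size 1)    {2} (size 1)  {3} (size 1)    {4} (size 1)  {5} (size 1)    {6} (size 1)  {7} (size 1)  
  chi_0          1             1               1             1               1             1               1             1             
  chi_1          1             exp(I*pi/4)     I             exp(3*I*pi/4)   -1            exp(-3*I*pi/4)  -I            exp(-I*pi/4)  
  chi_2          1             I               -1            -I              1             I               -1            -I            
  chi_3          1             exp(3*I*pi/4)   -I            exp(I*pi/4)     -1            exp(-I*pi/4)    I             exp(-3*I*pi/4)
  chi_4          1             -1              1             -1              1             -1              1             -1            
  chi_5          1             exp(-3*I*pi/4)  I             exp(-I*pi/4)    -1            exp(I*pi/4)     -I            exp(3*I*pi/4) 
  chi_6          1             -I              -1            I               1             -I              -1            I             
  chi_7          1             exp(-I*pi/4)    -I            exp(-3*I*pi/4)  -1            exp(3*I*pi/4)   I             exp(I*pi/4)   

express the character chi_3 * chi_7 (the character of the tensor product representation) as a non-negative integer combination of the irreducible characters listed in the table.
chi_3 tensor chi_7 = chi_2 (all other irreducibles have multiplicity 0).

The character of a tensor product is the pointwise product (chi_3 * chi_7)(C) = chi_3(C) * chi_7(C):
  {0}: (1)*(1), {1}: (exp(3*I*pi/4))*(exp(-I*pi/4)), {2}: (-I)*(-I), {3}: (exp(I*pi/4))*(exp(-3*I*pi/4)), {4}: (-1)*(-1), {5}: (exp(-I*pi/4))*(exp(3*I*pi/4)), {6}: (I)*(I), {7}: (exp(-3*I*pi/4))*(exp(I*pi/4))
so (chi_3 * chi_7) takes values
  {0} -> 1, {1} -> I, {2} -> -1, {3} -> -I, {4} -> 1, {5} -> I, {6} -> -1, {7} -> -I.
Now take the inner product of this character with each irreducible chi from the table, <chi_3*chi_7, chi> = (1/8) sum_C |C| (chi_3*chi_7)(C) conj(chi(C)):
  <chi_3*chi_7, chi_0> = (1/8)[1*(1)*conj(1) + 1*(I)*conj(1) + 1*(-1)*conj(1) + 1*(-I)*conj(1) + 1*(1)*conj(1) + 1*(I)*conj(1) + 1*(-1)*conj(1) + 1*(-I)*conj(1)]
      = (1/8)[(1) + (I) + (-1) + (-I) + (1) + (I) + (-1) + (-I)] = 0/8 = 0
  <chi_3*chi_7, chi_1> = (1/8)[1*(1)*conj(1) + 1*(I)*conj(exp(I*pi/4)) + 1*(-1)*conj(I) + 1*(-I)*conj(exp(3*I*pi/4)) + 1*(1)*conj(-1) + 1*(I)*conj(exp(-3*I*pi/4)) + 1*(-1)*conj(-I) + 1*(-I)*conj(exp(-I*pi/4))]
      = (1/8)[(1) + (exp(I*pi/4)) + (I) + (-exp(-I*pi/4)) + (-1) + (exp(-3*I*pi/4)) + (-I) + (-exp(3*I*pi/4))] = 0/8 = 0
  <chi_3*chi_7, chi_2> = (1/8)[1*(1)*conj(1) + 1*(I)*conj(I) + 1*(-1)*conj(-1) + 1*(-I)*conj(-I) + 1*(1)*conj(1) + 1*(I)*conj(I) + 1*(-1)*conj(-1) + 1*(-I)*conj(-I)]
      = (1/8)[(1) + (1) + (1) + (1) + (1) + (1) + (1) + (1)] = 8/8 = 1
  <chi_3*chi_7, chi_3> = (1/8)[1*(1)*conj(1) + 1*(I)*conj(exp(3*I*pi/4)) + 1*(-1)*conj(-I) + 1*(-I)*conj(exp(I*pi/4)) + 1*(1)*conj(-1) + 1*(I)*conj(exp(-I*pi/4)) + 1*(-1)*conj(I) + 1*(-I)*conj(exp(-3*I*pi/4))]
      = (1/8)[(1) + (exp(-I*pi/4)) + (-I) + (-exp(I*pi/4)) + (-1) + (exp(3*I*pi/4)) + (I) + (-exp(-3*I*pi/4))] = 0/8 = 0
  <chi_3*chi_7, chi_4> = (1/8)[1*(1)*conj(1) + 1*(I)*conj(-1) + 1*(-1)*conj(1) + 1*(-I)*conj(-1) + 1*(1)*conj(1) + 1*(I)*conj(-1) + 1*(-1)*conj(1) + 1*(-I)*conj(-1)]
      = (1/8)[(1) + (-I) + (-1) + (I) + (1) + (-I) + (-1) + (I)] = 0/8 = 0
  <chi_3*chi_7, chi_5> = (1/8)[1*(1)*conj(1) + 1*(I)*conj(exp(-3*I*pi/4)) + 1*(-1)*conj(I) + 1*(-I)*conj(exp(-I*pi/4)) + 1*(1)*conj(-1) + 1*(I)*conj(exp(I*pi/4)) + 1*(-1)*conj(-I) + 1*(-I)*conj(exp(3*I*pi/4))]
      = (1/8)[(1) + (exp(-3*I*pi/4)) + (I) + (-exp(3*I*pi/4)) + (-1) + (exp(I*pi/4)) + (-I) + (-exp(-I*pi/4))] = 0/8 = 0
  <chi_3*chi_7, chi_6> = (1/8)[1*(1)*conj(1) + 1*(I)*conj(-I) + 1*(-1)*conj(-1) + 1*(-I)*conj(I) + 1*(1)*conj(1) + 1*(I)*conj(-I) + 1*(-1)*conj(-1) + 1*(-I)*conj(I)]
      = (1/8)[(1) + (-1) + (1) + (-1) + (1) + (-1) + (1) + (-1)] = 0/8 = 0
  <chi_3*chi_7, chi_7> = (1/8)[1*(1)*conj(1) + 1*(I)*conj(exp(-I*pi/4)) + 1*(-1)*conj(-I) + 1*(-I)*conj(exp(-3*I*pi/4)) + 1*(1)*conj(-1) + 1*(I)*conj(exp(3*I*pi/4)) + 1*(-1)*conj(I) + 1*(-I)*conj(exp(I*pi/4))]
      = (1/8)[(1) + (exp(3*I*pi/4)) + (-I) + (-exp(-3*I*pi/4)) + (-1) + (exp(-I*pi/4)) + (I) + (-exp(I*pi/4))] = 0/8 = 0
(Exp terms are combined using exp(i*s)*conj(exp(i*t)) = exp(i*(s-t)), and sums of them are collapsed using the identity that for every m > 1 the m distinct m-th roots of unity sum to 0, e.g. 1 + exp(2*I*pi/3) + exp(-2*I*pi/3) = 0.)
Hence the multiplicities are chi_2: 1. Dimension check: dim(chi_3)*dim(chi_7) = 1*1 = 1 and sum (mult * dim) = 1*1 = 1.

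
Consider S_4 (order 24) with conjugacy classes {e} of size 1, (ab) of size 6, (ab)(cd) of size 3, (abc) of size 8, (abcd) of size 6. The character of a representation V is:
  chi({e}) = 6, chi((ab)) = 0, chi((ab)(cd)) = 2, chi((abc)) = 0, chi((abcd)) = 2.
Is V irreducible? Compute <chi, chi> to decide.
Not irreducible (reducible): <chi, chi> = 3 > 1.

Proof sketch: <chi, chi> = (1/|G|) sum_C |C| * |chi(C)|^2 = (1/24)[1*|6|^2 + 6*|0|^2 + 3*|2|^2 + 8*|0|^2 + 6*|2|^2]
  = (1/24)[(36) + (0) + (12) + (0) + (24)] = 72/24 = 3.
A character is irreducible iff <chi, chi> = 1, so this representation is reducible.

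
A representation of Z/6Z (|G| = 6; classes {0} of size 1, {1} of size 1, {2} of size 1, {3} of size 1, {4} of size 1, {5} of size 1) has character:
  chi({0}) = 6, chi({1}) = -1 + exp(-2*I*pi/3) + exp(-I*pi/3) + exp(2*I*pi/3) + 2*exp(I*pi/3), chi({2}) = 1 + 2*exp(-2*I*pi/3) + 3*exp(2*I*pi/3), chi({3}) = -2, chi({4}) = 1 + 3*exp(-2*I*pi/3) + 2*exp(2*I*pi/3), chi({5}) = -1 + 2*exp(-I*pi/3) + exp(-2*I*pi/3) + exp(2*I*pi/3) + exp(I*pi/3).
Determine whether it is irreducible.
Not irreducible (reducible): <chi, chi> = 8 > 1.

<chi, chi> = (1/|G|) sum_C |C| * |chi(C)|^2 = (1/6)[1*|6|^2 + 1*|-1 + exp(-2*I*pi/3) + exp(-I*pi/3) + exp(2*I*pi/3) + 2*exp(I*pi/3)|^2 + 1*|1 + 2*exp(-2*I*pi/3) + 3*exp(2*I*pi/3)|^2 + 1*|-2|^2 + 1*|1 + 3*exp(-2*I*pi/3) + 2*exp(2*I*pi/3)|^2 + 1*|-1 + 2*exp(-I*pi/3) + exp(-2*I*pi/3) + exp(2*I*pi/3) + exp(I*pi/3)|^2]
  = (1/6)[(36) + (1) + (3) + (4) + (3) + (1)] = 48/6 = 8.
(Exp terms are combined using exp(i*s)*conj(exp(i*t)) = exp(i*(s-t)), and sums of them are collapsed using the identity that for every m > 1 the m distinct m-th roots of unity sum to 0, e.g. 1 + exp(2*I*pi/3) + exp(-2*I*pi/3) = 0.)
A character is irreducible iff <chi, chi> = 1, so this representation is reducible.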